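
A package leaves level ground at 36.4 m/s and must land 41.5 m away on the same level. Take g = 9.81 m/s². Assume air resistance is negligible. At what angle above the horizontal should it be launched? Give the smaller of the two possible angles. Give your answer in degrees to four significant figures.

Level-ground range R = v₀² sin(2θ)/g ⇒ sin(2θ) = gR/v₀² = 9.81 × 41.5 / 36.4² = 0.3073.
2θ = 17.89° or 180° − 17.89° = 162.1°, so θ = 8.947° or 81.05°.
The smaller angle is 8.947°.

8.947°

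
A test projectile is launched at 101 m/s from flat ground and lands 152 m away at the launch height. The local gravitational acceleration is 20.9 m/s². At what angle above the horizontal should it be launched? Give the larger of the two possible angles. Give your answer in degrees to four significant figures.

R = v₀² sin 2θ / g gives sin 2θ = gR/v₀² = 20.9·152/101² = 0.3114.
2θ = 18.14° or 180° − 18.14° = 161.9°, so θ = 9.072° or 80.93°.
The larger angle is 80.93°.

80.93°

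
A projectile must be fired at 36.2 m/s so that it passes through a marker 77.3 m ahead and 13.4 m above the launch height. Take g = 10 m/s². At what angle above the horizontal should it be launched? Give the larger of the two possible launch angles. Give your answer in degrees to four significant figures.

70.53°

Trajectory: y = x tanθ − g x² (1 + tan²θ)/(2v₀²). With x = 77.3, y = 13.4, v₀ = 36.2, g = 10.0:
22.80 tan²θ − 77.3 tanθ + (36.20) = 0.
tanθ = [77.3 ± √(77.3² − 4 × 22.80 × (36.20))] / (2 × 22.80) = (77.3 ± 51.71) / 45.60, giving tanθ = 0.5612 or 2.829.
θ = 29.30° or 70.53°; the larger is 70.53°.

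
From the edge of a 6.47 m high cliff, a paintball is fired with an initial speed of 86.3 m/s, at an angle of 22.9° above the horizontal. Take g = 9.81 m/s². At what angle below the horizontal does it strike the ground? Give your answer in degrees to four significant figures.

24.02°

Horizontal component vₓ = 86.30 cos 22.9° = 79.50 m/s; vertical v_y0 = 86.30 sin 22.9° = 33.58 m/s.
The projectile lands when y = 6.47 + (33.58) t − ½·9.81·t² = 0. Positive root: t = (33.58 + √(33.58² + 2·9.81·6.47)) / 9.81 = (33.58 + 35.42) / 9.81 = 7.034 s.
At impact: v_y = v_y0 − g t = −35.42 m/s; vₓ = 79.50 m/s.
Angle below horizontal: arctan(|v_y|/vₓ) = arctan(35.42/79.50) = 24.02°.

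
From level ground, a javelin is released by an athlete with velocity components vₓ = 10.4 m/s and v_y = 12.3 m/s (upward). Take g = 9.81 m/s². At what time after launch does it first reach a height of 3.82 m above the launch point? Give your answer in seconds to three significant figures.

Require v_y0 t − ½ g t² = 3.82, i.e. 4.905 t² − 12.30 t + 3.82 = 0.
Quadratic formula: t = (12.30 ± √76.342) / 9.81 = (12.30 ± 8.737) / 9.81 → t = 0.3632 s or 2.144 s.
The first (ascending) time is 0.3632 s.

0.363 s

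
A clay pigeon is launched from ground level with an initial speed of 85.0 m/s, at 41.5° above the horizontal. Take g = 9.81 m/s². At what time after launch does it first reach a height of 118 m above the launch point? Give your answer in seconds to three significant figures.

Resolve: vₓ = 85.00 cos 41.5° = 63.66 m/s and v_y0 = 85.00 sin 41.5° = 56.32 m/s.
Set y = v_y0 t − ½ g t² = 118: 4.905 t² − 56.32 t + 118 = 0.
Quadratic formula: t = (56.32 ± √857.09) / 9.81 = (56.32 ± 29.28) / 9.81 → t = 2.757 s or 8.726 s.
The first (ascending) time is 2.757 s.

2.76 s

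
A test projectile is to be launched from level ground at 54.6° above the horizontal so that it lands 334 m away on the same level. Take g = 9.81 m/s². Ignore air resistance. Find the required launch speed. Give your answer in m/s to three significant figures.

58.9 m/s

On level ground R = v₀² sin 2θ / g ⇒ v₀ = √(gR / sin 2θ).
v₀ = √(9.81 × 334 / sin 109.2°) = √(3277 / 0.9444) = √3469.5 = 58.90 m/s.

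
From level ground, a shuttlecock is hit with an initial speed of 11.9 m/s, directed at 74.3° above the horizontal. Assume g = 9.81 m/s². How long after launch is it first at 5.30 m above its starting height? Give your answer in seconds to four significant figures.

0.6356 s

Resolve: vₓ = 11.90 cos 74.3° = 3.220 m/s and v_y0 = 11.90 sin 74.3° = 11.46 m/s.
Set y = v_y0 t − ½ g t² = 5.30: 4.905 t² − 11.46 t + 5.30 = 0.
t = [11.46 ± √(11.46² − 2·9.81·5.30)] / 9.81 = (11.46 ± 5.221) / 9.81, so t = 0.6356 s or t = 1.700 s.
The first (ascending) time is 0.6356 s.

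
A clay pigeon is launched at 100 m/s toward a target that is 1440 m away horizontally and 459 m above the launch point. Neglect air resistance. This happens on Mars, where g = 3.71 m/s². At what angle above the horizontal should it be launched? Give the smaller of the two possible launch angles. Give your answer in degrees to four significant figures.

36.02°

Trajectory: y = x tanθ − g x² (1 + tan²θ)/(2v₀²). With x = 1440, y = 459, v₀ = 100, g = 3.71:
384.7 tan²θ − 1440 tanθ + (843.7) = 0.
tanθ = [1440 ± √(1440² − 4 × 384.7 × (843.7))] / (2 × 384.7) = (1440 ± 880.7) / 769.3, giving tanθ = 0.7271 or 3.017.
θ = 36.02° or 71.66°; the smaller is 36.02°.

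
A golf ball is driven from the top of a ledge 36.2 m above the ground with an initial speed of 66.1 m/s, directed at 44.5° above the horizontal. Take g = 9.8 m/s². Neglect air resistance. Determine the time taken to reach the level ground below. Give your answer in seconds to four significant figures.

Components: vₓ = 66.10 cos 44.5° = 47.15 m/s, v_y0 = 66.10 sin 44.5° = 46.33 m/s.
The projectile lands when y = 36.2 + (46.33) t − ½·9.80·t² = 0. Positive root: t = (46.33 + √(46.33² + 2·9.80·36.2)) / 9.80 = (46.33 + 53.44) / 9.80 = 10.18 s.

10.18 s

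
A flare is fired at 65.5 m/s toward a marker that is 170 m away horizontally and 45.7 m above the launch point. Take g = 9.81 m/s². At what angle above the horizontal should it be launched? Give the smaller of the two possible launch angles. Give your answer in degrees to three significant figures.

Trajectory: y = x tanθ − g x² (1 + tan²θ)/(2v₀²). With x = 170, y = 45.7, v₀ = 65.5, g = 9.81:
33.04 tan²θ − 170 tanθ + (78.74) = 0.
tanθ = [170 ± √(170² − 4 × 33.04 × (78.74))] / (2 × 33.04) = (170 ± 136.0) / 66.08, giving tanθ = 0.5147 or 4.630.
θ = 27.23° or 77.81°; the smaller is 27.23°.

27.2°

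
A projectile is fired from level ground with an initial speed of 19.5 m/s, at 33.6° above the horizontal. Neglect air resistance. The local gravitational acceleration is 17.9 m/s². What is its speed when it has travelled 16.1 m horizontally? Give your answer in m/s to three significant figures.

Horizontal component vₓ = 19.50 cos 33.6° = 16.24 m/s; vertical v_y0 = 19.50 sin 33.6° = 10.79 m/s.
x = vₓ t ⇒ t = 16.1/16.24 = 0.9913 s.
Vertical velocity there: v_y = v_y0 − g t = 10.79 − 17.9 × 0.9913 = −6.952 m/s.
Speed: √(vₓ² + v_y²) = √(16.24² + 6.952²) = 17.67 m/s.

17.7 m/s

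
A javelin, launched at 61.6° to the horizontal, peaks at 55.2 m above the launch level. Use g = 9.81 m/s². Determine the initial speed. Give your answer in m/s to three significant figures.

At the peak v_y = 0, so v_y0 = √(2gH) = √(2 × 9.81 × 55.2) = 32.91 m/s.
v_y0 = v₀ sin θ ⇒ v₀ = 32.91 / sin 61.6° = 37.41 m/s.

37.4 m/s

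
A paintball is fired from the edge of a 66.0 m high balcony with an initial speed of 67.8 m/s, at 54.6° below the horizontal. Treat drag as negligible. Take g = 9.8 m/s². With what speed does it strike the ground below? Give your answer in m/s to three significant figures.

76.7 m/s

Components: vₓ = 67.80 cos 54.6° = 39.28 m/s, v_y0 = −55.27 m/s (downward).
The projectile lands when y = 66.0 + (−55.27) t − ½·9.80·t² = 0. Positive root: t = (−55.27 + √(55.27² + 2·9.80·66.0)) / 9.80 = (−55.27 + 65.94) / 9.80 = 1.089 s.
Vertical velocity at impact: v_y = v_y0 − g t = −55.27 − 9.80 × 1.089 = −65.94 m/s.
Speed: |v| = √(vₓ² + v_y²) = √(39.28² + 65.94²) = 76.75 m/s.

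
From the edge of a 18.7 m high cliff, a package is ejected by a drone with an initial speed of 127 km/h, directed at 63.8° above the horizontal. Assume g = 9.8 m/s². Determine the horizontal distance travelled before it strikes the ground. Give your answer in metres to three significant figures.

109 m

Convert: 127 km/h = 127/3.6 = 35.28 m/s.
Resolve: vₓ = 35.28 cos 63.8° = 15.58 m/s and v_y0 = 35.28 sin 63.8° = 31.65 m/s.
Vertical motion (up positive, ground at y = 0): 4.900 t² − (31.65) t − 18.7 = 0, so t = (31.65 + √(31.65² + 2·9.80·18.7)) / 9.80 = (31.65 + 36.99) / 9.80 = 7.005 s.
Horizontal distance: R = vₓ t = 15.58 × 7.005 = 109.1 m.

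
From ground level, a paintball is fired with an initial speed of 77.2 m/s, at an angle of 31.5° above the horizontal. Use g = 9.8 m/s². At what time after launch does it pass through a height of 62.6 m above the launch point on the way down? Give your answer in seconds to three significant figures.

Horizontal component vₓ = 77.20 cos 31.5° = 65.82 m/s; vertical v_y0 = 77.20 sin 31.5° = 40.34 m/s.
Set y = v_y0 t − ½ g t² = 62.6: 4.900 t² − 40.34 t + 62.6 = 0.
Quadratic formula: t = (40.34 ± √400.10) / 9.80 = (40.34 ± 20.00) / 9.80 → t = 2.075 s or 6.157 s.
The descending-branch root is 6.157 s.

6.16 s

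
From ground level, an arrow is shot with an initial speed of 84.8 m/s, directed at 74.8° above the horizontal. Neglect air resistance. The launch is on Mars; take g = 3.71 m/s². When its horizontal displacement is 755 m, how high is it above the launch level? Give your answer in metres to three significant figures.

640 m

Components: vₓ = 84.80 cos 74.8° = 22.23 m/s, v_y0 = 84.80 sin 74.8° = 81.83 m/s.
Time to reach x = 755 m: t = x/vₓ = 755/22.23 = 33.96 s.
Height: y = v_y0 t − ½ g t² = 81.83 × 33.96 − 1.855 × 33.96² = 2779 − 2139 = 639.8 m.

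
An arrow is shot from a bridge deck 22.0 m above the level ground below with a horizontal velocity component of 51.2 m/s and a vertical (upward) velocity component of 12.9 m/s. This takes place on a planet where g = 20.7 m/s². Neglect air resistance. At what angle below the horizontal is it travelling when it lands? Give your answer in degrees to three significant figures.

The projectile lands when y = 22.0 + (12.90) t − ½·20.7·t² = 0. Positive root: t = (12.90 + √(12.90² + 2·20.7·22.0)) / 20.7 = (12.90 + 32.82) / 20.7 = 2.209 s.
At impact: v_y = v_y0 − g t = −32.82 m/s; vₓ = 51.20 m/s.
Angle below horizontal: arctan(|v_y|/vₓ) = arctan(32.82/51.20) = 32.66°.

32.7°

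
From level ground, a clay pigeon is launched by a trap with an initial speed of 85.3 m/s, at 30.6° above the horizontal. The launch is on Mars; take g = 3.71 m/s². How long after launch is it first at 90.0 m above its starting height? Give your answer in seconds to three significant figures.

Resolve: vₓ = 85.30 cos 30.6° = 73.42 m/s and v_y0 = 85.30 sin 30.6° = 43.42 m/s.
Height y(t) = 43.42 t − 1.855 t² = 90.0 gives 1.855 t² − 43.42 t + 90.0 = 0.
Quadratic formula: t = (43.42 ± √1217.6) / 3.71 = (43.42 ± 34.89) / 3.71 → t = 2.298 s or 21.11 s.
The first (ascending) time is 2.298 s.

2.30 s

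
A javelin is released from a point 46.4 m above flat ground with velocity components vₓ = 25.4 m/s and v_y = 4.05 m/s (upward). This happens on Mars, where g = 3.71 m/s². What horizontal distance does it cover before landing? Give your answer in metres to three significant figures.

158 m

The projectile lands when y = 46.4 + (4.050) t − ½·3.71·t² = 0. Positive root: t = (4.050 + √(4.050² + 2·3.71·46.4)) / 3.71 = (4.050 + 18.99) / 3.71 = 6.211 s.
Horizontal distance: R = vₓ t = 25.40 × 6.211 = 157.8 m.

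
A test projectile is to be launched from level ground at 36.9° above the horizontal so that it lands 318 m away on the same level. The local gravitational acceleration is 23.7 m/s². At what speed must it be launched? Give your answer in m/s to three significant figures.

88.6 m/s

On level ground R = v₀² sin 2θ / g ⇒ v₀ = √(gR / sin 2θ).
v₀ = √(23.7 × 318 / sin 73.80°) = √(7537 / 0.9603) = √7848.2 = 88.59 m/s.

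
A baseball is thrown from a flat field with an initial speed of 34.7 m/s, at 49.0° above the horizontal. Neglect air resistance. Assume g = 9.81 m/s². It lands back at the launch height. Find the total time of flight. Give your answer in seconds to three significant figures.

5.34 s

Resolve: vₓ = 34.70 cos 49.0° = 22.77 m/s and v_y0 = 34.70 sin 49.0° = 26.19 m/s.
Time of flight on level ground: T = 2 v_y0 / g = 2 × 26.19 / 9.81 = 5.339 s.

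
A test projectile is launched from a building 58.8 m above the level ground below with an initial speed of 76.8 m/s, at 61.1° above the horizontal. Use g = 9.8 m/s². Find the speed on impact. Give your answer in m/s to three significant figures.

84.0 m/s

Components: vₓ = 76.80 cos 61.1° = 37.12 m/s, v_y0 = 76.80 sin 61.1° = 67.24 m/s.
Vertical motion (up positive, ground at y = 0): 4.900 t² − (67.24) t − 58.8 = 0, so t = (67.24 + √(67.24² + 2·9.80·58.8)) / 9.80 = (67.24 + 75.32) / 9.80 = 14.55 s.
Vertical velocity at impact: v_y = v_y0 − g t = 67.24 − 9.80 × 14.55 = −75.32 m/s.
Speed: |v| = √(vₓ² + v_y²) = √(37.12² + 75.32²) = 83.97 m/s.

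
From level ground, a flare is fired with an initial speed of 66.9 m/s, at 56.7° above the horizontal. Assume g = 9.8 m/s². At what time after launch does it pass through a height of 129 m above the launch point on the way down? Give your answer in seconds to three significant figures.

vₓ = 66.90 cos 56.7° = 36.73 m/s; v_y0 = 66.90 sin 56.7° = 55.92 m/s.
Require v_y0 t − ½ g t² = 129, i.e. 4.900 t² − 55.92 t + 129 = 0.
t = [55.92 ± √(55.92² − 2·9.80·129)] / 9.80 = (55.92 ± 24.46) / 9.80, so t = 3.210 s or t = 8.201 s.
The descending-branch root is 8.201 s.

8.20 s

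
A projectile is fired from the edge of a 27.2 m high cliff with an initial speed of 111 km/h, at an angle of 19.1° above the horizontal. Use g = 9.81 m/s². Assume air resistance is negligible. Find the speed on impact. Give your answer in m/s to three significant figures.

38.5 m/s

Convert: 111 km/h = 111/3.6 = 30.83 m/s.
Horizontal component vₓ = 30.83 cos 19.1° = 29.14 m/s; vertical v_y0 = 30.83 sin 19.1° = 10.09 m/s.
With up positive and y = 0 at the ground: y(t) = 27.2 + (10.09) t − 4.905 t². Setting y = 0 and taking the positive root: t = [10.09 + √(10.09² + 2·9.81·27.2)] / 9.81 = (10.09 + 25.21) / 9.81 = 3.598 s.
Vertical velocity at impact: v_y = v_y0 − g t = 10.09 − 9.81 × 3.598 = −25.21 m/s.
Speed: |v| = √(vₓ² + v_y²) = √(29.14² + 25.21²) = 38.53 m/s.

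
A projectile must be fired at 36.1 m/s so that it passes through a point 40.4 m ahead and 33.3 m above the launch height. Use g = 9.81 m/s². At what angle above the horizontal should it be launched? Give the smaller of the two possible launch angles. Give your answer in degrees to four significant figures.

50.02°

Trajectory: y = x tanθ − g x² (1 + tan²θ)/(2v₀²). With x = 40.4, y = 33.3, v₀ = 36.1, g = 9.81:
6.143 tan²θ − 40.4 tanθ + (39.44) = 0.
tanθ = [40.4 ± √(40.4² − 4 × 6.143 × (39.44))] / (2 × 6.143) = (40.4 ± 25.75) / 12.29, giving tanθ = 1.193 or 5.384.
θ = 50.02° or 79.48°; the smaller is 50.02°.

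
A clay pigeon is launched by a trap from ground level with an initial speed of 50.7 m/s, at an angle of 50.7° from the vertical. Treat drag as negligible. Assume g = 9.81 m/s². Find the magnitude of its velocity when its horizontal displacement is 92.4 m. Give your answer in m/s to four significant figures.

Resolve: vₓ = 50.70 sin 50.7° = 39.23 m/s and v_y0 = 50.70 cos 50.7° = 32.11 m/s.
x = vₓ t ⇒ t = 92.4/39.23 = 2.355 s.
Vertical velocity there: v_y = v_y0 − g t = 32.11 − 9.81 × 2.355 = 9.009 m/s.
Speed: √(vₓ² + v_y²) = √(39.23² + 9.009²) = 40.25 m/s.

40.25 m/s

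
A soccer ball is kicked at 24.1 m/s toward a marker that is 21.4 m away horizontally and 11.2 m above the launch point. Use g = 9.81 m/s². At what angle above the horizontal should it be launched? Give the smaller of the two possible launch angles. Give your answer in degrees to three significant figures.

Trajectory: y = x tanθ − g x² (1 + tan²θ)/(2v₀²). With x = 21.4, y = 11.2, v₀ = 24.1, g = 9.81:
3.868 tan²θ − 21.4 tanθ + (15.07) = 0.
tanθ = [21.4 ± √(21.4² − 4 × 3.868 × (15.07))] / (2 × 3.868) = (21.4 ± 15.00) / 7.735, giving tanθ = 0.8280 or 4.705.
θ = 39.62° or 78.00°; the smaller is 39.62°.

39.6°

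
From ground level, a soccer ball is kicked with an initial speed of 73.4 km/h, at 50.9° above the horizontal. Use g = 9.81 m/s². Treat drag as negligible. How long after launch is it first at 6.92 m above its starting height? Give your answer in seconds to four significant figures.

Convert: 73.4 km/h = 73.4/3.6 = 20.39 m/s.
Horizontal component vₓ = 20.39 cos 50.9° = 12.86 m/s; vertical v_y0 = 20.39 sin 50.9° = 15.82 m/s.
Set y = v_y0 t − ½ g t² = 6.92: 4.905 t² − 15.82 t + 6.92 = 0.
Quadratic formula: t = (15.82 ± √114.59) / 9.81 = (15.82 ± 10.70) / 9.81 → t = 0.5217 s or 2.704 s.
The first (ascending) time is 0.5217 s.

0.5217 s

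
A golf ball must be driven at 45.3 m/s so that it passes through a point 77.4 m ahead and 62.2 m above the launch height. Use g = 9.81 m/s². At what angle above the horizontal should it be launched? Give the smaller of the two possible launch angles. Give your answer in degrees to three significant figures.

52.5°

Trajectory: y = x tanθ − g x² (1 + tan²θ)/(2v₀²). With x = 77.4, y = 62.2, v₀ = 45.3, g = 9.81:
14.32 tan²θ − 77.4 tanθ + (76.52) = 0.
tanθ = [77.4 ± √(77.4² − 4 × 14.32 × (76.52))] / (2 × 14.32) = (77.4 ± 40.10) / 28.64, giving tanθ = 1.302 or 4.103.
θ = 52.48° or 76.30°; the smaller is 52.48°.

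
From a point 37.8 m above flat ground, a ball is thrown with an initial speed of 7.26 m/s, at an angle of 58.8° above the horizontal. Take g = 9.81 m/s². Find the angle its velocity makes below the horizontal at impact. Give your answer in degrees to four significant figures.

Resolve: vₓ = 7.260 cos 58.8° = 3.761 m/s and v_y0 = 7.260 sin 58.8° = 6.210 m/s.
Vertical motion (up positive, ground at y = 0): 4.905 t² − (6.210) t − 37.8 = 0, so t = (6.210 + √(6.210² + 2·9.81·37.8)) / 9.81 = (6.210 + 27.93) / 9.81 = 3.480 s.
At impact: v_y = v_y0 − g t = −27.93 m/s; vₓ = 3.761 m/s.
Angle below horizontal: arctan(|v_y|/vₓ) = arctan(27.93/3.761) = 82.33°.

82.33°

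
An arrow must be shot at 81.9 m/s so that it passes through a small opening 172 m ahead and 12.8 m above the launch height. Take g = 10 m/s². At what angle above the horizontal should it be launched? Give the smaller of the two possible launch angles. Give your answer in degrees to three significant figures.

11.8°

Trajectory: y = x tanθ − g x² (1 + tan²θ)/(2v₀²). With x = 172, y = 12.8, v₀ = 81.9, g = 10.0:
22.05 tan²θ − 172 tanθ + (34.85) = 0.
tanθ = [172 ± √(172² − 4 × 22.05 × (34.85))] / (2 × 22.05) = (172 ± 162.8) / 44.11, giving tanθ = 0.2082 or 7.591.
θ = 11.76° or 82.50°; the smaller is 11.76°.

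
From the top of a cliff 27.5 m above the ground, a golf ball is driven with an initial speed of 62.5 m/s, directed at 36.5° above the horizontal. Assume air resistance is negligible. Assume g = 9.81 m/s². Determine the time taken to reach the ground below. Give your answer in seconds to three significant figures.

vₓ = 62.50 cos 36.5° = 50.24 m/s; v_y0 = 62.50 sin 36.5° = 37.18 m/s.
With up positive and y = 0 at the ground: y(t) = 27.5 + (37.18) t − 4.905 t². Setting y = 0 and taking the positive root: t = [37.18 + √(37.18² + 2·9.81·27.5)] / 9.81 = (37.18 + 43.84) / 9.81 = 8.258 s.

8.26 s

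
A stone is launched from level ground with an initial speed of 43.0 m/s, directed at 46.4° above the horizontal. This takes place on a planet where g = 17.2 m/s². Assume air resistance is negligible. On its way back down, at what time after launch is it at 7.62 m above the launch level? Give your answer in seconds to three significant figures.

Resolve: vₓ = 43.00 cos 46.4° = 29.65 m/s and v_y0 = 43.00 sin 46.4° = 31.14 m/s.
Height y(t) = 31.14 t − 8.600 t² = 7.62 gives 8.600 t² − 31.14 t + 7.62 = 0.
Quadratic formula: t = (31.14 ± √707.53) / 17.2 = (31.14 ± 26.60) / 17.2 → t = 0.2639 s or 3.357 s.
The descending-branch root is 3.357 s.

3.36 s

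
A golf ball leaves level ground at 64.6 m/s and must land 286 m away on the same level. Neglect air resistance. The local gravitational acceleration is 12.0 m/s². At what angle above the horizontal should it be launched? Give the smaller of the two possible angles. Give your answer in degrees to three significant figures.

Level-ground range R = v₀² sin(2θ)/g ⇒ sin(2θ) = gR/v₀² = 12.0 × 286 / 64.6² = 0.8224.
2θ = 55.33° or 180° − 55.33° = 124.7°, so θ = 27.66° or 62.34°.
The smaller angle is 27.66°.

27.7°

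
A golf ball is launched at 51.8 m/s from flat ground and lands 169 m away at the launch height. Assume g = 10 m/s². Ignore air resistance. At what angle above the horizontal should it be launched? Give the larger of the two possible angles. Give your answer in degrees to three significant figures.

70.5°

R = v₀² sin 2θ / g gives sin 2θ = gR/v₀² = 10.0·169/51.8² = 0.6298.
2θ = 39.04° or 180° − 39.04° = 141.0°, so θ = 19.52° or 70.48°.
The larger angle is 70.48°.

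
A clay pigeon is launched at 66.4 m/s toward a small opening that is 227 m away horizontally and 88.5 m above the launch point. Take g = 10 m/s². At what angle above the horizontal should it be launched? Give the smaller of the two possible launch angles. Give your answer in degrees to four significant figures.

39.38°

Trajectory: y = x tanθ − g x² (1 + tan²θ)/(2v₀²). With x = 227, y = 88.5, v₀ = 66.4, g = 10.0:
58.44 tan²θ − 227 tanθ + (146.9) = 0.
tanθ = [227 ± √(227² − 4 × 58.44 × (146.9))] / (2 × 58.44) = (227 ± 131.1) / 116.9, giving tanθ = 0.8207 or 3.064.
θ = 39.38° or 71.92°; the smaller is 39.38°.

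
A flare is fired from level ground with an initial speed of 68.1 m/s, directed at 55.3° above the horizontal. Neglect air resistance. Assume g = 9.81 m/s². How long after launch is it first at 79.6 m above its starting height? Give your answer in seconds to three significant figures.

vₓ = 68.10 cos 55.3° = 38.77 m/s; v_y0 = 68.10 sin 55.3° = 55.99 m/s.
Set y = v_y0 t − ½ g t² = 79.6: 4.905 t² − 55.99 t + 79.6 = 0.
Quadratic formula: t = (55.99 ± √1572.9) / 9.81 = (55.99 ± 39.66) / 9.81 → t = 1.664 s or 9.750 s.
The first (ascending) time is 1.664 s.

1.66 s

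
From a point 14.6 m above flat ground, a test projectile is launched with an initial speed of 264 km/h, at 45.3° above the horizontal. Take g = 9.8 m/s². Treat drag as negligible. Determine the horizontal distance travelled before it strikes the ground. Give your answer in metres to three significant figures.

563 m

Convert: 264 km/h = 264/3.6 = 73.33 m/s.
vₓ = 73.33 cos 45.3° = 51.58 m/s; v_y0 = 73.33 sin 45.3° = 52.13 m/s.
The projectile lands when y = 14.6 + (52.13) t − ½·9.80·t² = 0. Positive root: t = (52.13 + √(52.13² + 2·9.80·14.6)) / 9.80 = (52.13 + 54.80) / 9.80 = 10.91 s.
Horizontal distance: R = vₓ t = 51.58 × 10.91 = 562.8 m.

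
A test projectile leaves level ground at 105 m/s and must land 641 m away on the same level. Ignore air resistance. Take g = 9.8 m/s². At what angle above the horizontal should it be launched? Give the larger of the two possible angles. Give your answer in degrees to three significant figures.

72.6°

R = v₀² sin 2θ / g gives sin 2θ = gR/v₀² = 9.80·641/105² = 0.5698.
2θ = 34.73° or 180° − 34.73° = 145.3°, so θ = 17.37° or 72.63°.
The larger angle is 72.63°.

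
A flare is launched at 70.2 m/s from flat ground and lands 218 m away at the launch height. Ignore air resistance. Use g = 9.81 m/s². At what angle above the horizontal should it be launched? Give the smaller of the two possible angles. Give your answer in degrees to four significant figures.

R = v₀² sin 2θ / g gives sin 2θ = gR/v₀² = 9.81·218/70.2² = 0.4340.
2θ = 25.72° or 180° − 25.72° = 154.3°, so θ = 12.86° or 77.14°.
The smaller angle is 12.86°.

12.86°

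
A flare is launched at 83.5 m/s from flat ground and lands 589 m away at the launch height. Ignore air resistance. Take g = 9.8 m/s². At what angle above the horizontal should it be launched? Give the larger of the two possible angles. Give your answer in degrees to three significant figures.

Level-ground range R = v₀² sin(2θ)/g ⇒ sin(2θ) = gR/v₀² = 9.80 × 589 / 83.5² = 0.8279.
2θ = 55.88° or 180° − 55.88° = 124.1°, so θ = 27.94° or 62.06°.
The larger angle is 62.06°.

62.1°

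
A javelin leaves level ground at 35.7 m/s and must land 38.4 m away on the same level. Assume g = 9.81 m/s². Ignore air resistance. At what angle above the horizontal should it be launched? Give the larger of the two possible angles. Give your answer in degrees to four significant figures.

Level-ground range R = v₀² sin(2θ)/g ⇒ sin(2θ) = gR/v₀² = 9.81 × 38.4 / 35.7² = 0.2956.
2θ = 17.19° or 180° − 17.19° = 162.8°, so θ = 8.596° or 81.40°.
The larger angle is 81.40°.

81.40°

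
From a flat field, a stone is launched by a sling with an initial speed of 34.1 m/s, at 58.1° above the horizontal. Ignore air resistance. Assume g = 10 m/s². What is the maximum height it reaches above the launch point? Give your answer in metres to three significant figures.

Resolve: vₓ = 34.10 cos 58.1° = 18.02 m/s and v_y0 = 34.10 sin 58.1° = 28.95 m/s.
Maximum height: H = v_y0² / (2g) = 28.95² / (2 × 10.0) = 41.90 m.

41.9 m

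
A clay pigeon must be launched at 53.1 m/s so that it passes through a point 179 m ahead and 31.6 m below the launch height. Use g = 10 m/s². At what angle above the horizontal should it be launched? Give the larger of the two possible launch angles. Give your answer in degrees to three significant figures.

Trajectory: y = x tanθ − g x² (1 + tan²θ)/(2v₀²). With x = 179, y = −31.6, v₀ = 53.1, g = 10.0:
56.82 tan²θ − 179 tanθ + (25.22) = 0.
tanθ = [179 ± √(179² − 4 × 56.82 × (25.22))] / (2 × 56.82) = (179 ± 162.2) / 113.6, giving tanθ = 0.1478 or 3.003.
θ = 8.409° or 71.58°; the larger is 71.58°.

71.6°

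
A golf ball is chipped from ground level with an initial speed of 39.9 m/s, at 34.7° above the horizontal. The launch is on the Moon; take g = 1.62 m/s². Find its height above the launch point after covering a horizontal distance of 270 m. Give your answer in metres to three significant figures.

Resolve: vₓ = 39.90 cos 34.7° = 32.80 m/s and v_y0 = 39.90 sin 34.7° = 22.71 m/s.
At x = 270 m, t = x/vₓ = 270/32.80 = 8.231 s.
Height: y = v_y0 t − ½ g t² = 22.71 × 8.231 − 0.8100 × 8.231² = 187.0 − 54.87 = 132.1 m.

132 m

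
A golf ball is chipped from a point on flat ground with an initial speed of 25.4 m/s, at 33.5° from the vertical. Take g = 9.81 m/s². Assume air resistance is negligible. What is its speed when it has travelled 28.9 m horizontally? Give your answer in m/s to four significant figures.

14.05 m/s

Horizontal component vₓ = 25.40 sin 33.5° = 14.02 m/s; vertical v_y0 = 25.40 cos 33.5° = 21.18 m/s.
At x = 28.9 m, t = x/vₓ = 28.9/14.02 = 2.061 s.
Vertical velocity there: v_y = v_y0 − g t = 21.18 − 9.81 × 2.061 = 0.9578 m/s.
Speed: √(vₓ² + v_y²) = √(14.02² + 0.9578²) = 14.05 m/s.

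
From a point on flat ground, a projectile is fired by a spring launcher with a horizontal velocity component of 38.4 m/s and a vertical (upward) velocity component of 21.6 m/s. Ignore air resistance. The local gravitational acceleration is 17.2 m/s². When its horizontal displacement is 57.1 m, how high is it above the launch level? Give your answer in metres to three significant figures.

x = vₓ t ⇒ t = 57.1/38.40 = 1.487 s.
Height: y = v_y0 t − ½ g t² = 21.60 × 1.487 − 8.600 × 1.487² = 32.12 − 19.02 = 13.10 m.

13.1 m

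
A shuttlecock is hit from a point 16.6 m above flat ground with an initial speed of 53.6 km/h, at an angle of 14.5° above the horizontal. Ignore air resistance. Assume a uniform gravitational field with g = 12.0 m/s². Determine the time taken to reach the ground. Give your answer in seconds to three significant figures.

Convert: 53.6 km/h = 53.6/3.6 = 14.89 m/s.
Resolve: vₓ = 14.89 cos 14.5° = 14.41 m/s and v_y0 = 14.89 sin 14.5° = 3.728 m/s.
With up positive and y = 0 at the ground: y(t) = 16.6 + (3.728) t − 6.000 t². Setting y = 0 and taking the positive root: t = [3.728 + √(3.728² + 2·12.0·16.6)] / 12.0 = (3.728 + 20.31) / 12.0 = 2.003 s.

2.00 s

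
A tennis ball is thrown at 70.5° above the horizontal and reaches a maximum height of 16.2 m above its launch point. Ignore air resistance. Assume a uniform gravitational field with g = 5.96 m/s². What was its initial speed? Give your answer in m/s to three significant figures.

At the peak v_y = 0, so v_y0 = √(2gH) = √(2 × 5.96 × 16.2) = 13.90 m/s.
v_y0 = v₀ sin θ ⇒ v₀ = 13.90 / sin 70.5° = 14.74 m/s.

14.7 m/s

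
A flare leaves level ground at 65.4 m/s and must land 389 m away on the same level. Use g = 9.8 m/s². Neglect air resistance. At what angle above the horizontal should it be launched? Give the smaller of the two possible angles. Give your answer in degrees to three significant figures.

R = v₀² sin 2θ / g gives sin 2θ = gR/v₀² = 9.80·389/65.4² = 0.8913.
2θ = 63.04° or 180° − 63.04° = 117.0°, so θ = 31.52° or 58.48°.
The smaller angle is 31.52°.

31.5°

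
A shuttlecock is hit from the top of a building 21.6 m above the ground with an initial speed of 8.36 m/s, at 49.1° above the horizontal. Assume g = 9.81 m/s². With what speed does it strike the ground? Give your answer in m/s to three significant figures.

22.2 m/s

Horizontal component vₓ = 8.360 cos 49.1° = 5.474 m/s; vertical v_y0 = 8.360 sin 49.1° = 6.319 m/s.
The projectile lands when y = 21.6 + (6.319) t − ½·9.81·t² = 0. Positive root: t = (6.319 + √(6.319² + 2·9.81·21.6)) / 9.81 = (6.319 + 21.53) / 9.81 = 2.839 s.
Vertical velocity at impact: v_y = v_y0 − g t = 6.319 − 9.81 × 2.839 = −21.53 m/s.
Speed: |v| = √(vₓ² + v_y²) = √(5.474² + 21.53²) = 22.22 m/s.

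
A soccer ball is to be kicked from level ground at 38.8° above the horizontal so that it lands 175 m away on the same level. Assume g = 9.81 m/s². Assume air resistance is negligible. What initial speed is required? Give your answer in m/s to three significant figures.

41.9 m/s

Level-ground range: R = v₀² sin(2θ)/g, so v₀ = √(gR / sin 2θ).
v₀ = √(9.81 × 175 / sin 77.60°) = √(1717 / 0.9767) = √1757.8 = 41.93 m/s.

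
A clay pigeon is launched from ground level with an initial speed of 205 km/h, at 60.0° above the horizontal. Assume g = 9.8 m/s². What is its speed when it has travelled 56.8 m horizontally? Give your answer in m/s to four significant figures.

41.19 m/s

Convert: 205 km/h = 205/3.6 = 56.94 m/s.
Resolve: vₓ = 56.94 cos 60.0° = 28.47 m/s and v_y0 = 56.94 sin 60.0° = 49.32 m/s.
Time to reach x = 56.8 m: t = x/vₓ = 56.8/28.47 = 1.995 s.
Vertical velocity there: v_y = v_y0 − g t = 49.32 − 9.80 × 1.995 = 29.77 m/s.
Speed: √(vₓ² + v_y²) = √(28.47² + 29.77²) = 41.19 m/s.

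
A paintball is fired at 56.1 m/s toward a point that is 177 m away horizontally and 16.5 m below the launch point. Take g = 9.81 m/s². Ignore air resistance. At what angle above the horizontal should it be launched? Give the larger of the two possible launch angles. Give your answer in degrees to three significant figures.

73.8°

Trajectory: y = x tanθ − g x² (1 + tan²θ)/(2v₀²). With x = 177, y = −16.5, v₀ = 56.1, g = 9.81:
48.83 tan²θ − 177 tanθ + (32.33) = 0.
tanθ = [177 ± √(177² − 4 × 48.83 × (32.33))] / (2 × 48.83) = (177 ± 158.2) / 97.65, giving tanθ = 0.1929 or 3.432.
θ = 10.92° or 73.76°; the larger is 73.76°.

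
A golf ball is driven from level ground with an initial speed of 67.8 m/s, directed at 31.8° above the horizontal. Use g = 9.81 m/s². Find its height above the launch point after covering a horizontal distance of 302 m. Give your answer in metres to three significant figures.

52.5 m

Horizontal component vₓ = 67.80 cos 31.8° = 57.62 m/s; vertical v_y0 = 67.80 sin 31.8° = 35.73 m/s.
Time to reach x = 302 m: t = x/vₓ = 302/57.62 = 5.241 s.
Height: y = v_y0 t − ½ g t² = 35.73 × 5.241 − 4.905 × 5.241² = 187.2 − 134.7 = 52.52 m.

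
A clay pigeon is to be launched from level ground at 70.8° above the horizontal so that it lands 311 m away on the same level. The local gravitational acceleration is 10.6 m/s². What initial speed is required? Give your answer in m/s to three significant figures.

72.9 m/s

From R = (v₀² / g) sin 2θ: v₀ = √(gR / sin 2θ).
v₀ = √(10.6 × 311 / sin 141.6°) = √(3297 / 0.6211) = √5307.3 = 72.85 m/s.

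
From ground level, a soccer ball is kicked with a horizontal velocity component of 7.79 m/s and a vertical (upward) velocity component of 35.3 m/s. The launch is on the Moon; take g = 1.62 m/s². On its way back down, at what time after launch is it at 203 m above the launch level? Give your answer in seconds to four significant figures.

Set y = v_y0 t − ½ g t² = 203: 0.8100 t² − 35.30 t + 203 = 0.
Quadratic formula: t = (35.30 ± √588.37) / 1.62 = (35.30 ± 24.26) / 1.62 → t = 6.817 s or 36.76 s.
The descending-branch root is 36.76 s.

36.76 s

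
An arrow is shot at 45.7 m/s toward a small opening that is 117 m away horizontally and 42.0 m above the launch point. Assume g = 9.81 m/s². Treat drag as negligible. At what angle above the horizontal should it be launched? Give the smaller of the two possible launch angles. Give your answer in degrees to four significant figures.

39.26°

Trajectory: y = x tanθ − g x² (1 + tan²θ)/(2v₀²). With x = 117, y = 42.0, v₀ = 45.7, g = 9.81:
32.15 tan²θ − 117 tanθ + (74.15) = 0.
tanθ = [117 ± √(117² − 4 × 32.15 × (74.15))] / (2 × 32.15) = (117 ± 64.45) / 64.30, giving tanθ = 0.8173 or 2.822.
θ = 39.26° or 70.49°; the smaller is 39.26°.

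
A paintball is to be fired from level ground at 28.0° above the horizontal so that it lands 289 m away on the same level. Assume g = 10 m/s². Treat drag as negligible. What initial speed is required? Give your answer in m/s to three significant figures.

59.0 m/s

From R = (v₀² / g) sin 2θ: v₀ = √(gR / sin 2θ).
v₀ = √(10.0 × 289 / sin 56.00°) = √(2890 / 0.8290) = √3486.0 = 59.04 m/s.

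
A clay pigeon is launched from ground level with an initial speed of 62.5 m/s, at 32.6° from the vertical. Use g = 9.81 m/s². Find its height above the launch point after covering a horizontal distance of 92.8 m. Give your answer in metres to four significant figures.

Resolve: vₓ = 62.50 sin 32.6° = 33.67 m/s and v_y0 = 62.50 cos 32.6° = 52.65 m/s.
Time to reach x = 92.8 m: t = x/vₓ = 92.8/33.67 = 2.756 s.
Height: y = v_y0 t − ½ g t² = 52.65 × 2.756 − 4.905 × 2.756² = 145.1 − 37.25 = 107.9 m.

107.9 m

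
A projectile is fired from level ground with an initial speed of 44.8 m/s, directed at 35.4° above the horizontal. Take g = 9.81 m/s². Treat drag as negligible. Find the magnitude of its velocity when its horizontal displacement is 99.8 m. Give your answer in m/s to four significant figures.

36.53 m/s

Resolve: vₓ = 44.80 cos 35.4° = 36.52 m/s and v_y0 = 44.80 sin 35.4° = 25.95 m/s.
x = vₓ t ⇒ t = 99.8/36.52 = 2.733 s.
Vertical velocity there: v_y = v_y0 − g t = 25.95 − 9.81 × 2.733 = −0.8581 m/s.
Speed: √(vₓ² + v_y²) = √(36.52² + 0.8581²) = 36.53 m/s.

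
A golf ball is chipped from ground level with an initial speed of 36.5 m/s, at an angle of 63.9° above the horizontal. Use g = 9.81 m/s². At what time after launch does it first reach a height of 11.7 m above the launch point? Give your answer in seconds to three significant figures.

0.378 s

vₓ = 36.50 cos 63.9° = 16.06 m/s; v_y0 = 36.50 sin 63.9° = 32.78 m/s.
Height y(t) = 32.78 t − 4.905 t² = 11.7 gives 4.905 t² − 32.78 t + 11.7 = 0.
Quadratic formula: t = (32.78 ± √844.84) / 9.81 = (32.78 ± 29.07) / 9.81 → t = 0.3784 s or 6.304 s.
The first (ascending) time is 0.3784 s.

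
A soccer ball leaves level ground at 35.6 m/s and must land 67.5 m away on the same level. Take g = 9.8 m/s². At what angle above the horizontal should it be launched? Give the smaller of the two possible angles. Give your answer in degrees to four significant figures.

15.73°

R = v₀² sin 2θ / g gives sin 2θ = gR/v₀² = 9.80·67.5/35.6² = 0.5220.
2θ = 31.46° or 180° − 31.46° = 148.5°, so θ = 15.73° or 74.27°.
The smaller angle is 15.73°.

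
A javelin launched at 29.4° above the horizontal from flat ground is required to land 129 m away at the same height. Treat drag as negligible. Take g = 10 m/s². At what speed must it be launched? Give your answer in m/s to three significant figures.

38.8 m/s

Level-ground range: R = v₀² sin(2θ)/g, so v₀ = √(gR / sin 2θ).
v₀ = √(10.0 × 129 / sin 58.80°) = √(1290 / 0.8554) = √1508.1 = 38.83 m/s.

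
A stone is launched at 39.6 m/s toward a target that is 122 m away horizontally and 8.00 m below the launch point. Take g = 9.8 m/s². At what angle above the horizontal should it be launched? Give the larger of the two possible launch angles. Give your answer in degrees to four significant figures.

Trajectory: y = x tanθ − g x² (1 + tan²θ)/(2v₀²). With x = 122, y = −8.00, v₀ = 39.6, g = 9.80:
46.51 tan²θ − 122 tanθ + (38.51) = 0.
tanθ = [122 ± √(122² − 4 × 46.51 × (38.51))] / (2 × 46.51) = (122 ± 87.87) / 93.02, giving tanθ = 0.3670 or 2.256.
θ = 20.15° or 66.10°; the larger is 66.10°.

66.10°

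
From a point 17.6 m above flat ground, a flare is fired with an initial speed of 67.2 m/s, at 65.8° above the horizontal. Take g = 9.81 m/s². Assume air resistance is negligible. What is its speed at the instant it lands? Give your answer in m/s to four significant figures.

69.72 m/s

vₓ = 67.20 cos 65.8° = 27.55 m/s; v_y0 = 67.20 sin 65.8° = 61.29 m/s.
The projectile lands when y = 17.6 + (61.29) t − ½·9.81·t² = 0. Positive root: t = (61.29 + √(61.29² + 2·9.81·17.6)) / 9.81 = (61.29 + 64.05) / 9.81 = 12.78 s.
Vertical velocity at impact: v_y = v_y0 − g t = 61.29 − 9.81 × 12.78 = −64.05 m/s.
Speed: |v| = √(vₓ² + v_y²) = √(27.55² + 64.05²) = 69.72 m/s.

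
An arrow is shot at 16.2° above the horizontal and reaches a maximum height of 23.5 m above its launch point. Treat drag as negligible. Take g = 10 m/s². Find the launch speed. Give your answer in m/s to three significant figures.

77.7 m/s

At the peak v_y = 0, so v_y0 = √(2gH) = √(2 × 10.0 × 23.5) = 21.68 m/s.
v_y0 = v₀ sin θ ⇒ v₀ = 21.68 / sin 16.2° = 77.71 m/s.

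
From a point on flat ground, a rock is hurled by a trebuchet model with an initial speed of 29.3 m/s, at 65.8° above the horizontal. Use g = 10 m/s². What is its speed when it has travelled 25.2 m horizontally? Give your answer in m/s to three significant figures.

Resolve: vₓ = 29.30 cos 65.8° = 12.01 m/s and v_y0 = 29.30 sin 65.8° = 26.73 m/s.
x = vₓ t ⇒ t = 25.2/12.01 = 2.098 s.
Vertical velocity there: v_y = v_y0 − g t = 26.73 − 10.0 × 2.098 = 5.744 m/s.
Speed: √(vₓ² + v_y²) = √(12.01² + 5.744²) = 13.31 m/s.

13.3 m/s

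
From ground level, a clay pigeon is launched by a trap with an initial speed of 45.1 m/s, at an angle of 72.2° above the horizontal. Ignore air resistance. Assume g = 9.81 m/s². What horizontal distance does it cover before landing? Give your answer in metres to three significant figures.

Components: vₓ = 45.10 cos 72.2° = 13.79 m/s, v_y0 = 45.10 sin 72.2° = 42.94 m/s.
Time aloft: T = 2 v_y0 / g = 2 × 42.94 / 9.81 = 8.755 s.
Range: R = vₓ T = 13.79 × 8.755 = 120.7 m.

121 m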